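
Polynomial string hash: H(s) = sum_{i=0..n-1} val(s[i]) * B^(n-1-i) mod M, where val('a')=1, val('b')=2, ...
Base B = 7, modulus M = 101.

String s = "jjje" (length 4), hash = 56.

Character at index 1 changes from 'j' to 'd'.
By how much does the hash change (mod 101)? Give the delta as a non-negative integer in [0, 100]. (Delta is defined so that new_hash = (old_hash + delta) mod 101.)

Delta formula: (val(new) - val(old)) * B^(n-1-k) mod M
  val('d') - val('j') = 4 - 10 = -6
  B^(n-1-k) = 7^2 mod 101 = 49
  Delta = -6 * 49 mod 101 = 9

Answer: 9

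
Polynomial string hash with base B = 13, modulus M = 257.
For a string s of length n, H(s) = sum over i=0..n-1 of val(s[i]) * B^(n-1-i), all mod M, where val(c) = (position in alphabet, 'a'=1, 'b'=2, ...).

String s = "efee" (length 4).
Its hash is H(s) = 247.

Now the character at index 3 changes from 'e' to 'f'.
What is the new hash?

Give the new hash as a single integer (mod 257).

Answer: 248

Derivation:
val('e') = 5, val('f') = 6
Position k = 3, exponent = n-1-k = 0
B^0 mod M = 13^0 mod 257 = 1
Delta = (6 - 5) * 1 mod 257 = 1
New hash = (247 + 1) mod 257 = 248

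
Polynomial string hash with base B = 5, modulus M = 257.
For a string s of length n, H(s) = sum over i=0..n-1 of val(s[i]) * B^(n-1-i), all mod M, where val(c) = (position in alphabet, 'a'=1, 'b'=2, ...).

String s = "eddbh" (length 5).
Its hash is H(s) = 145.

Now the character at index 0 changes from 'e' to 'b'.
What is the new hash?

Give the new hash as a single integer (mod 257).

val('e') = 5, val('b') = 2
Position k = 0, exponent = n-1-k = 4
B^4 mod M = 5^4 mod 257 = 111
Delta = (2 - 5) * 111 mod 257 = 181
New hash = (145 + 181) mod 257 = 69

Answer: 69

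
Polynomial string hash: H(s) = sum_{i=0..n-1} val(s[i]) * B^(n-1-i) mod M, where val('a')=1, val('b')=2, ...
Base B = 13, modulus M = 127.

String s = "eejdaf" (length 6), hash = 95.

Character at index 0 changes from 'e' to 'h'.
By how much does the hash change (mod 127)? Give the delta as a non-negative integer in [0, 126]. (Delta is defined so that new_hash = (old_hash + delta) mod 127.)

Delta formula: (val(new) - val(old)) * B^(n-1-k) mod M
  val('h') - val('e') = 8 - 5 = 3
  B^(n-1-k) = 13^5 mod 127 = 72
  Delta = 3 * 72 mod 127 = 89

Answer: 89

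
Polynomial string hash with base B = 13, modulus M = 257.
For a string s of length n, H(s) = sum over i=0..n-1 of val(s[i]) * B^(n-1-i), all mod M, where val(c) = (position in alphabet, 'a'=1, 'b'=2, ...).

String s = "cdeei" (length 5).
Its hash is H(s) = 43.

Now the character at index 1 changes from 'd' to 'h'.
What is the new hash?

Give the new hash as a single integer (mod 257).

Answer: 93

Derivation:
val('d') = 4, val('h') = 8
Position k = 1, exponent = n-1-k = 3
B^3 mod M = 13^3 mod 257 = 141
Delta = (8 - 4) * 141 mod 257 = 50
New hash = (43 + 50) mod 257 = 93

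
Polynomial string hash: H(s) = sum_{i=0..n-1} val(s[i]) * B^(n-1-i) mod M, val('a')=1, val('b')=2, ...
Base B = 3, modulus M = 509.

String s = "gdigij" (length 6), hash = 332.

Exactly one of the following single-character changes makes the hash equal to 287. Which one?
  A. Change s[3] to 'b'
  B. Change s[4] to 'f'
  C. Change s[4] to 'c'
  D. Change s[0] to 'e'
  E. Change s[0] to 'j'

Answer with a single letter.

Answer: A

Derivation:
Option A: s[3]='g'->'b', delta=(2-7)*3^2 mod 509 = 464, hash=332+464 mod 509 = 287 <-- target
Option B: s[4]='i'->'f', delta=(6-9)*3^1 mod 509 = 500, hash=332+500 mod 509 = 323
Option C: s[4]='i'->'c', delta=(3-9)*3^1 mod 509 = 491, hash=332+491 mod 509 = 314
Option D: s[0]='g'->'e', delta=(5-7)*3^5 mod 509 = 23, hash=332+23 mod 509 = 355
Option E: s[0]='g'->'j', delta=(10-7)*3^5 mod 509 = 220, hash=332+220 mod 509 = 43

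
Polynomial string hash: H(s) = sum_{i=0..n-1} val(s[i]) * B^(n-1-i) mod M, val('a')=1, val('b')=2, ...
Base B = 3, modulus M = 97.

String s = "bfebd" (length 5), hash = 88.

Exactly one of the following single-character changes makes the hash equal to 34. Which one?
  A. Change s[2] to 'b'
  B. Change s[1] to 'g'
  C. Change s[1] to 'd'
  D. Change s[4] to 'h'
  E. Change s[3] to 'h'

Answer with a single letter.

Option A: s[2]='e'->'b', delta=(2-5)*3^2 mod 97 = 70, hash=88+70 mod 97 = 61
Option B: s[1]='f'->'g', delta=(7-6)*3^3 mod 97 = 27, hash=88+27 mod 97 = 18
Option C: s[1]='f'->'d', delta=(4-6)*3^3 mod 97 = 43, hash=88+43 mod 97 = 34 <-- target
Option D: s[4]='d'->'h', delta=(8-4)*3^0 mod 97 = 4, hash=88+4 mod 97 = 92
Option E: s[3]='b'->'h', delta=(8-2)*3^1 mod 97 = 18, hash=88+18 mod 97 = 9

Answer: C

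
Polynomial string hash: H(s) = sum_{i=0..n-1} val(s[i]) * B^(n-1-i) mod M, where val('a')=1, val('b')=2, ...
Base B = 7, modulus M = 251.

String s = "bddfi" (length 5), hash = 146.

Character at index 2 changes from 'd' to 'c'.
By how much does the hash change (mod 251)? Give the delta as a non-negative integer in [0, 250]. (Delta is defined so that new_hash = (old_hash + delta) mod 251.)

Delta formula: (val(new) - val(old)) * B^(n-1-k) mod M
  val('c') - val('d') = 3 - 4 = -1
  B^(n-1-k) = 7^2 mod 251 = 49
  Delta = -1 * 49 mod 251 = 202

Answer: 202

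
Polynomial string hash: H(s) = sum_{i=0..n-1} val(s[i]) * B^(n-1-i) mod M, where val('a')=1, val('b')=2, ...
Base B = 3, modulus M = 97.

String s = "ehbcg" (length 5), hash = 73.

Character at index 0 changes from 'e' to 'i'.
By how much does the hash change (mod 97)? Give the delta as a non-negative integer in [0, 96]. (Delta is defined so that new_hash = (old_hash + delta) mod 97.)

Delta formula: (val(new) - val(old)) * B^(n-1-k) mod M
  val('i') - val('e') = 9 - 5 = 4
  B^(n-1-k) = 3^4 mod 97 = 81
  Delta = 4 * 81 mod 97 = 33

Answer: 33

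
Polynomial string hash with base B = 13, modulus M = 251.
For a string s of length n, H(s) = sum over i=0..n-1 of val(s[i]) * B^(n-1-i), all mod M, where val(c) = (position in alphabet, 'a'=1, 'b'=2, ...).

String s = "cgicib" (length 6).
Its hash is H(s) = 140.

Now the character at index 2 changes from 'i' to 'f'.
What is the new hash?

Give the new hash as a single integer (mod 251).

Answer: 75

Derivation:
val('i') = 9, val('f') = 6
Position k = 2, exponent = n-1-k = 3
B^3 mod M = 13^3 mod 251 = 189
Delta = (6 - 9) * 189 mod 251 = 186
New hash = (140 + 186) mod 251 = 75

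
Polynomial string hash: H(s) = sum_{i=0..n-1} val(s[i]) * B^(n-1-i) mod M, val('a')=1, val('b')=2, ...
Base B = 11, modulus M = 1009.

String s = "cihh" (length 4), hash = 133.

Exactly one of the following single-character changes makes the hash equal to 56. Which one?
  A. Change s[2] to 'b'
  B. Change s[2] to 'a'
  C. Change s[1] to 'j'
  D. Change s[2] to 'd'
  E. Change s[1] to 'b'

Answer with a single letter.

Answer: B

Derivation:
Option A: s[2]='h'->'b', delta=(2-8)*11^1 mod 1009 = 943, hash=133+943 mod 1009 = 67
Option B: s[2]='h'->'a', delta=(1-8)*11^1 mod 1009 = 932, hash=133+932 mod 1009 = 56 <-- target
Option C: s[1]='i'->'j', delta=(10-9)*11^2 mod 1009 = 121, hash=133+121 mod 1009 = 254
Option D: s[2]='h'->'d', delta=(4-8)*11^1 mod 1009 = 965, hash=133+965 mod 1009 = 89
Option E: s[1]='i'->'b', delta=(2-9)*11^2 mod 1009 = 162, hash=133+162 mod 1009 = 295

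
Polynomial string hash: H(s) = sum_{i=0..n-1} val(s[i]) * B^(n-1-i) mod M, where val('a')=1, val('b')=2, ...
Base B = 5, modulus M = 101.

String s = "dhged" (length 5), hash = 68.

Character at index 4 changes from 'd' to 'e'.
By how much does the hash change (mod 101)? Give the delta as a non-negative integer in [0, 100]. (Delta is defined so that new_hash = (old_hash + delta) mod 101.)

Answer: 1

Derivation:
Delta formula: (val(new) - val(old)) * B^(n-1-k) mod M
  val('e') - val('d') = 5 - 4 = 1
  B^(n-1-k) = 5^0 mod 101 = 1
  Delta = 1 * 1 mod 101 = 1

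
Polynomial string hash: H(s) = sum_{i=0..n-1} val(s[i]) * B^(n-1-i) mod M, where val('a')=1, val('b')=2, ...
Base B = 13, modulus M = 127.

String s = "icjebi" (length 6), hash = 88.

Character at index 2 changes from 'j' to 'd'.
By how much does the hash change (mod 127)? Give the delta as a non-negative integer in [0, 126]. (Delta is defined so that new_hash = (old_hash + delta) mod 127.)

Delta formula: (val(new) - val(old)) * B^(n-1-k) mod M
  val('d') - val('j') = 4 - 10 = -6
  B^(n-1-k) = 13^3 mod 127 = 38
  Delta = -6 * 38 mod 127 = 26

Answer: 26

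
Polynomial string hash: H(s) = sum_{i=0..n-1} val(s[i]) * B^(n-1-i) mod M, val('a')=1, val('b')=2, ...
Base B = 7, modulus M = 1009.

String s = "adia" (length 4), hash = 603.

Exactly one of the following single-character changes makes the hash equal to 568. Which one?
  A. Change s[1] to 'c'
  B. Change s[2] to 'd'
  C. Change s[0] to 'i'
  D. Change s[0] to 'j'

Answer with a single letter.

Answer: B

Derivation:
Option A: s[1]='d'->'c', delta=(3-4)*7^2 mod 1009 = 960, hash=603+960 mod 1009 = 554
Option B: s[2]='i'->'d', delta=(4-9)*7^1 mod 1009 = 974, hash=603+974 mod 1009 = 568 <-- target
Option C: s[0]='a'->'i', delta=(9-1)*7^3 mod 1009 = 726, hash=603+726 mod 1009 = 320
Option D: s[0]='a'->'j', delta=(10-1)*7^3 mod 1009 = 60, hash=603+60 mod 1009 = 663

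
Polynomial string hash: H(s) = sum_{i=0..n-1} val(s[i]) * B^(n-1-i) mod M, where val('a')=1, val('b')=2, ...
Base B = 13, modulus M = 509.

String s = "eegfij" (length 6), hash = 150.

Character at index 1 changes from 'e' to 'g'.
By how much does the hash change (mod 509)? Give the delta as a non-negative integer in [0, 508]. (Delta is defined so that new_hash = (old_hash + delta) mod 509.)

Delta formula: (val(new) - val(old)) * B^(n-1-k) mod M
  val('g') - val('e') = 7 - 5 = 2
  B^(n-1-k) = 13^4 mod 509 = 57
  Delta = 2 * 57 mod 509 = 114

Answer: 114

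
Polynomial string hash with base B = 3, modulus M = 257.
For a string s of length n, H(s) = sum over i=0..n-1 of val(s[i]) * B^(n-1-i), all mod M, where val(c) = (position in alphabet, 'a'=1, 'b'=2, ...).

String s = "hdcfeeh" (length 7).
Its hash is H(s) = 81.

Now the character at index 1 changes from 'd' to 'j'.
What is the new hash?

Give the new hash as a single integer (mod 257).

val('d') = 4, val('j') = 10
Position k = 1, exponent = n-1-k = 5
B^5 mod M = 3^5 mod 257 = 243
Delta = (10 - 4) * 243 mod 257 = 173
New hash = (81 + 173) mod 257 = 254

Answer: 254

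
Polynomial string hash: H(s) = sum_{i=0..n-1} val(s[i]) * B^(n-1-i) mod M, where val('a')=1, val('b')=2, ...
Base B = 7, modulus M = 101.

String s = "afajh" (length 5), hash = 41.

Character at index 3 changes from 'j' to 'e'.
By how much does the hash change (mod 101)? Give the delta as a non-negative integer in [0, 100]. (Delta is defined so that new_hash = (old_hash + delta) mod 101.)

Delta formula: (val(new) - val(old)) * B^(n-1-k) mod M
  val('e') - val('j') = 5 - 10 = -5
  B^(n-1-k) = 7^1 mod 101 = 7
  Delta = -5 * 7 mod 101 = 66

Answer: 66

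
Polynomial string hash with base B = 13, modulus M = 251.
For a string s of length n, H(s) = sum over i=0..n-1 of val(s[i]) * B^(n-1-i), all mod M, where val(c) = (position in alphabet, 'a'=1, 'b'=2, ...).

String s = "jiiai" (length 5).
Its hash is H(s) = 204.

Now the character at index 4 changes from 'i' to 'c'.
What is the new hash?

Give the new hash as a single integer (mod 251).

val('i') = 9, val('c') = 3
Position k = 4, exponent = n-1-k = 0
B^0 mod M = 13^0 mod 251 = 1
Delta = (3 - 9) * 1 mod 251 = 245
New hash = (204 + 245) mod 251 = 198

Answer: 198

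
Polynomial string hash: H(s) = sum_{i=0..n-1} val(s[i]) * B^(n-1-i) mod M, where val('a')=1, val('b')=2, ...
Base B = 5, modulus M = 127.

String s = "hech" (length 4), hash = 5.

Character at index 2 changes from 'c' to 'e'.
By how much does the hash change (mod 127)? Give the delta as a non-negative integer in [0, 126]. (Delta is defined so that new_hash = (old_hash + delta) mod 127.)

Delta formula: (val(new) - val(old)) * B^(n-1-k) mod M
  val('e') - val('c') = 5 - 3 = 2
  B^(n-1-k) = 5^1 mod 127 = 5
  Delta = 2 * 5 mod 127 = 10

Answer: 10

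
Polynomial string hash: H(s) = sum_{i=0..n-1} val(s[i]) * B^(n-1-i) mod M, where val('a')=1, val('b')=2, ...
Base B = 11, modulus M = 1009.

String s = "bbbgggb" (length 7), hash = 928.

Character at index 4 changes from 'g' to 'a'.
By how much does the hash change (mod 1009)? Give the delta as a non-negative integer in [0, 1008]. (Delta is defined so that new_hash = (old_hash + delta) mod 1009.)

Answer: 283

Derivation:
Delta formula: (val(new) - val(old)) * B^(n-1-k) mod M
  val('a') - val('g') = 1 - 7 = -6
  B^(n-1-k) = 11^2 mod 1009 = 121
  Delta = -6 * 121 mod 1009 = 283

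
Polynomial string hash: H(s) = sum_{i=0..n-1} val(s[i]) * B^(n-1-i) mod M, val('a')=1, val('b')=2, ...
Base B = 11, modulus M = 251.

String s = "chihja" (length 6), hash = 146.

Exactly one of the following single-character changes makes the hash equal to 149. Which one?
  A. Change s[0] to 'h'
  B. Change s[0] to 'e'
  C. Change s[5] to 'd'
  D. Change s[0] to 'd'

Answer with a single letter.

Answer: C

Derivation:
Option A: s[0]='c'->'h', delta=(8-3)*11^5 mod 251 = 47, hash=146+47 mod 251 = 193
Option B: s[0]='c'->'e', delta=(5-3)*11^5 mod 251 = 69, hash=146+69 mod 251 = 215
Option C: s[5]='a'->'d', delta=(4-1)*11^0 mod 251 = 3, hash=146+3 mod 251 = 149 <-- target
Option D: s[0]='c'->'d', delta=(4-3)*11^5 mod 251 = 160, hash=146+160 mod 251 = 55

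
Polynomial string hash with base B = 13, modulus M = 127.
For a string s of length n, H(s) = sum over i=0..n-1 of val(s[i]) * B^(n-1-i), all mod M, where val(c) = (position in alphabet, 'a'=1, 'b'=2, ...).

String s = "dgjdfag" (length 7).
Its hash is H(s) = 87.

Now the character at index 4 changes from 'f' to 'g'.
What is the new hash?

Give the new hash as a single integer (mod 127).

val('f') = 6, val('g') = 7
Position k = 4, exponent = n-1-k = 2
B^2 mod M = 13^2 mod 127 = 42
Delta = (7 - 6) * 42 mod 127 = 42
New hash = (87 + 42) mod 127 = 2

Answer: 2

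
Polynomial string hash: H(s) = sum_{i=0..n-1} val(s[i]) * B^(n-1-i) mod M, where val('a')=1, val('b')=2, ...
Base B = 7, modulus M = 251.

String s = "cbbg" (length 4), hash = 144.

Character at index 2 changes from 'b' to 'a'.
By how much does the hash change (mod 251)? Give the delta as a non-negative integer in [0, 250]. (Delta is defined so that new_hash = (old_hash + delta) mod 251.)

Delta formula: (val(new) - val(old)) * B^(n-1-k) mod M
  val('a') - val('b') = 1 - 2 = -1
  B^(n-1-k) = 7^1 mod 251 = 7
  Delta = -1 * 7 mod 251 = 244

Answer: 244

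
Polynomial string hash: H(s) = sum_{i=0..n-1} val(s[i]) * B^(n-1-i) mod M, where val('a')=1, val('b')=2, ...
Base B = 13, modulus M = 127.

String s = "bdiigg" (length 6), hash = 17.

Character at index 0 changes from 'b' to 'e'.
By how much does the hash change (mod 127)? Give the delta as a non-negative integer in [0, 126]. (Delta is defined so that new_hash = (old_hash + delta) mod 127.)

Answer: 89

Derivation:
Delta formula: (val(new) - val(old)) * B^(n-1-k) mod M
  val('e') - val('b') = 5 - 2 = 3
  B^(n-1-k) = 13^5 mod 127 = 72
  Delta = 3 * 72 mod 127 = 89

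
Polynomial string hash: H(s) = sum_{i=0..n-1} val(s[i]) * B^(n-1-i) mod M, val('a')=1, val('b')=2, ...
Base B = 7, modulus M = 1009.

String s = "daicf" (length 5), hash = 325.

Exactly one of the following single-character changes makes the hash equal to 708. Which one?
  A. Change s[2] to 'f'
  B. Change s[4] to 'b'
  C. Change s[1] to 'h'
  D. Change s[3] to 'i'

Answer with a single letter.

Option A: s[2]='i'->'f', delta=(6-9)*7^2 mod 1009 = 862, hash=325+862 mod 1009 = 178
Option B: s[4]='f'->'b', delta=(2-6)*7^0 mod 1009 = 1005, hash=325+1005 mod 1009 = 321
Option C: s[1]='a'->'h', delta=(8-1)*7^3 mod 1009 = 383, hash=325+383 mod 1009 = 708 <-- target
Option D: s[3]='c'->'i', delta=(9-3)*7^1 mod 1009 = 42, hash=325+42 mod 1009 = 367

Answer: C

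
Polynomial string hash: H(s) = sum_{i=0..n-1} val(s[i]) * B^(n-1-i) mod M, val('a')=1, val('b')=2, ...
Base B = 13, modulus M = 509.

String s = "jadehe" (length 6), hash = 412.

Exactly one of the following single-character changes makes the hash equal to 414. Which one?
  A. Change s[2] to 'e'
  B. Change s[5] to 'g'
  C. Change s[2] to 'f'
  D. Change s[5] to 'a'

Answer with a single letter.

Answer: B

Derivation:
Option A: s[2]='d'->'e', delta=(5-4)*13^3 mod 509 = 161, hash=412+161 mod 509 = 64
Option B: s[5]='e'->'g', delta=(7-5)*13^0 mod 509 = 2, hash=412+2 mod 509 = 414 <-- target
Option C: s[2]='d'->'f', delta=(6-4)*13^3 mod 509 = 322, hash=412+322 mod 509 = 225
Option D: s[5]='e'->'a', delta=(1-5)*13^0 mod 509 = 505, hash=412+505 mod 509 = 408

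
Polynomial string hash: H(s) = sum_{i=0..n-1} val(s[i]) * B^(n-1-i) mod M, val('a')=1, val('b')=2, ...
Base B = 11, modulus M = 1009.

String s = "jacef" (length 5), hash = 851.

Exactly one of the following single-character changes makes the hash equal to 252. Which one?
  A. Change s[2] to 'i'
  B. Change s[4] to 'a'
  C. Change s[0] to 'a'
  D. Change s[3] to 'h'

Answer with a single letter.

Option A: s[2]='c'->'i', delta=(9-3)*11^2 mod 1009 = 726, hash=851+726 mod 1009 = 568
Option B: s[4]='f'->'a', delta=(1-6)*11^0 mod 1009 = 1004, hash=851+1004 mod 1009 = 846
Option C: s[0]='j'->'a', delta=(1-10)*11^4 mod 1009 = 410, hash=851+410 mod 1009 = 252 <-- target
Option D: s[3]='e'->'h', delta=(8-5)*11^1 mod 1009 = 33, hash=851+33 mod 1009 = 884

Answer: C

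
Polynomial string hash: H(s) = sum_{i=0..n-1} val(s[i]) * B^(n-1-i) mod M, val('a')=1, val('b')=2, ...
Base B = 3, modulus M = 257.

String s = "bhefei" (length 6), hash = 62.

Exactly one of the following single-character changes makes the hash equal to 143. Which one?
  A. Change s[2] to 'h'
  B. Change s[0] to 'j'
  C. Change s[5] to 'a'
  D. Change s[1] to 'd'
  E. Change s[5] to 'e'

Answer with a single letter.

Option A: s[2]='e'->'h', delta=(8-5)*3^3 mod 257 = 81, hash=62+81 mod 257 = 143 <-- target
Option B: s[0]='b'->'j', delta=(10-2)*3^5 mod 257 = 145, hash=62+145 mod 257 = 207
Option C: s[5]='i'->'a', delta=(1-9)*3^0 mod 257 = 249, hash=62+249 mod 257 = 54
Option D: s[1]='h'->'d', delta=(4-8)*3^4 mod 257 = 190, hash=62+190 mod 257 = 252
Option E: s[5]='i'->'e', delta=(5-9)*3^0 mod 257 = 253, hash=62+253 mod 257 = 58

Answer: A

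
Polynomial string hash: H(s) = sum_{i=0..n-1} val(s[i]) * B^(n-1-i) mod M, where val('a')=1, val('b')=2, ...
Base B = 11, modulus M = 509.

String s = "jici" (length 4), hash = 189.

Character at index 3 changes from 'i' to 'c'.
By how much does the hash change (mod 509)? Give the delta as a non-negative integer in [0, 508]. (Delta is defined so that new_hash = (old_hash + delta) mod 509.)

Answer: 503

Derivation:
Delta formula: (val(new) - val(old)) * B^(n-1-k) mod M
  val('c') - val('i') = 3 - 9 = -6
  B^(n-1-k) = 11^0 mod 509 = 1
  Delta = -6 * 1 mod 509 = 503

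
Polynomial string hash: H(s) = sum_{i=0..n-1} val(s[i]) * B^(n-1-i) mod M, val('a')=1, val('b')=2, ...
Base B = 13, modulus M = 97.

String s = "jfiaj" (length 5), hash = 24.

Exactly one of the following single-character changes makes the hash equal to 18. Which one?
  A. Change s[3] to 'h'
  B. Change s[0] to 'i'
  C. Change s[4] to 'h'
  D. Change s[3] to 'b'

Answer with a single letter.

Option A: s[3]='a'->'h', delta=(8-1)*13^1 mod 97 = 91, hash=24+91 mod 97 = 18 <-- target
Option B: s[0]='j'->'i', delta=(9-10)*13^4 mod 97 = 54, hash=24+54 mod 97 = 78
Option C: s[4]='j'->'h', delta=(8-10)*13^0 mod 97 = 95, hash=24+95 mod 97 = 22
Option D: s[3]='a'->'b', delta=(2-1)*13^1 mod 97 = 13, hash=24+13 mod 97 = 37

Answer: A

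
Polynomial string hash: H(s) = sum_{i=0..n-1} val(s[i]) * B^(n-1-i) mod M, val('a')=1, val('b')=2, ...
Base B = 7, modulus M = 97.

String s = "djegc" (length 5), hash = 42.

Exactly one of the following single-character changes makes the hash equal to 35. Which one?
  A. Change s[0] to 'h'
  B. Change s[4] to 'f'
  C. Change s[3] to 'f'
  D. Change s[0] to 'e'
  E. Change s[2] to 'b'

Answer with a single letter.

Option A: s[0]='d'->'h', delta=(8-4)*7^4 mod 97 = 1, hash=42+1 mod 97 = 43
Option B: s[4]='c'->'f', delta=(6-3)*7^0 mod 97 = 3, hash=42+3 mod 97 = 45
Option C: s[3]='g'->'f', delta=(6-7)*7^1 mod 97 = 90, hash=42+90 mod 97 = 35 <-- target
Option D: s[0]='d'->'e', delta=(5-4)*7^4 mod 97 = 73, hash=42+73 mod 97 = 18
Option E: s[2]='e'->'b', delta=(2-5)*7^2 mod 97 = 47, hash=42+47 mod 97 = 89

Answer: C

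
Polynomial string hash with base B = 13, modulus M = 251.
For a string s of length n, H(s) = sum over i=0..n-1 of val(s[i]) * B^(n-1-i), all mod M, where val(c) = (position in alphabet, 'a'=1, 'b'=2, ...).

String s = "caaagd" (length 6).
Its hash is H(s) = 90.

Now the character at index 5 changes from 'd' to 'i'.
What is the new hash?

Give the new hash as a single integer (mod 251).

Answer: 95

Derivation:
val('d') = 4, val('i') = 9
Position k = 5, exponent = n-1-k = 0
B^0 mod M = 13^0 mod 251 = 1
Delta = (9 - 4) * 1 mod 251 = 5
New hash = (90 + 5) mod 251 = 95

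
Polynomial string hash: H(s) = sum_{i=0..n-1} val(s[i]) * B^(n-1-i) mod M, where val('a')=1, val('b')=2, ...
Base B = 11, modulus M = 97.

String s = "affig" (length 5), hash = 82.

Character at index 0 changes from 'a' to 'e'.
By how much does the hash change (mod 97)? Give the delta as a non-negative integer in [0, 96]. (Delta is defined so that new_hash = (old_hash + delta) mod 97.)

Answer: 73

Derivation:
Delta formula: (val(new) - val(old)) * B^(n-1-k) mod M
  val('e') - val('a') = 5 - 1 = 4
  B^(n-1-k) = 11^4 mod 97 = 91
  Delta = 4 * 91 mod 97 = 73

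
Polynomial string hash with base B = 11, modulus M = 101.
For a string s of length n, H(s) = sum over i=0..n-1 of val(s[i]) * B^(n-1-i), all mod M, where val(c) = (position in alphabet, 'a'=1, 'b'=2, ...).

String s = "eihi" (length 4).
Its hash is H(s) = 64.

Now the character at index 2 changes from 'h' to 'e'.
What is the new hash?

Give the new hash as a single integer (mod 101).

val('h') = 8, val('e') = 5
Position k = 2, exponent = n-1-k = 1
B^1 mod M = 11^1 mod 101 = 11
Delta = (5 - 8) * 11 mod 101 = 68
New hash = (64 + 68) mod 101 = 31

Answer: 31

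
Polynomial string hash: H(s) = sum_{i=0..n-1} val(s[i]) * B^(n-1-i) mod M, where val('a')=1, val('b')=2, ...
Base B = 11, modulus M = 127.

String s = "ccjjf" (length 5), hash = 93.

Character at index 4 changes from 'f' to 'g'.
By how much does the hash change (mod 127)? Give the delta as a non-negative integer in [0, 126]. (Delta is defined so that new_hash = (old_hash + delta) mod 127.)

Answer: 1

Derivation:
Delta formula: (val(new) - val(old)) * B^(n-1-k) mod M
  val('g') - val('f') = 7 - 6 = 1
  B^(n-1-k) = 11^0 mod 127 = 1
  Delta = 1 * 1 mod 127 = 1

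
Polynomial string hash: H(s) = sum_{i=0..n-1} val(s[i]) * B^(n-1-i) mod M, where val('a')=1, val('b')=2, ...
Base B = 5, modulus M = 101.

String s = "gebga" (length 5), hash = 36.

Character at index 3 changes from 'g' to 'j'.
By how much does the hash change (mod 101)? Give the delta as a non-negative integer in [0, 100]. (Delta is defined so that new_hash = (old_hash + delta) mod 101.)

Delta formula: (val(new) - val(old)) * B^(n-1-k) mod M
  val('j') - val('g') = 10 - 7 = 3
  B^(n-1-k) = 5^1 mod 101 = 5
  Delta = 3 * 5 mod 101 = 15

Answer: 15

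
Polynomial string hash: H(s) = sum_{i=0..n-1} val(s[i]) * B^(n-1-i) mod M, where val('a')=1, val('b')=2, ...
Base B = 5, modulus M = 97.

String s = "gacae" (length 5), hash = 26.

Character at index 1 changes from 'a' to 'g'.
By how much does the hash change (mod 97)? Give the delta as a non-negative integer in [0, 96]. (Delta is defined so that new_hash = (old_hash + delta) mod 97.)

Delta formula: (val(new) - val(old)) * B^(n-1-k) mod M
  val('g') - val('a') = 7 - 1 = 6
  B^(n-1-k) = 5^3 mod 97 = 28
  Delta = 6 * 28 mod 97 = 71

Answer: 71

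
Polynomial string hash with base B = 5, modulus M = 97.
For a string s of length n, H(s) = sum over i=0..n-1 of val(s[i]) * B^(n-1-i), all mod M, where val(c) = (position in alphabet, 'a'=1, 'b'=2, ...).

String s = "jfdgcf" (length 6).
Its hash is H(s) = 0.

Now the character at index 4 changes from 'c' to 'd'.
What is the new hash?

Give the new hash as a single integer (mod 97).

Answer: 5

Derivation:
val('c') = 3, val('d') = 4
Position k = 4, exponent = n-1-k = 1
B^1 mod M = 5^1 mod 97 = 5
Delta = (4 - 3) * 5 mod 97 = 5
New hash = (0 + 5) mod 97 = 5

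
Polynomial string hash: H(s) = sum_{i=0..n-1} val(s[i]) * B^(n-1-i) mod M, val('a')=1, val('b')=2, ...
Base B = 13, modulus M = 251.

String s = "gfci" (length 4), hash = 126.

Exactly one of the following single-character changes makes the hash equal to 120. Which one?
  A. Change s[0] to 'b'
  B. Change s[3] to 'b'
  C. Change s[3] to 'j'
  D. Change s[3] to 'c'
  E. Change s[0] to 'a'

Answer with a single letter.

Answer: D

Derivation:
Option A: s[0]='g'->'b', delta=(2-7)*13^3 mod 251 = 59, hash=126+59 mod 251 = 185
Option B: s[3]='i'->'b', delta=(2-9)*13^0 mod 251 = 244, hash=126+244 mod 251 = 119
Option C: s[3]='i'->'j', delta=(10-9)*13^0 mod 251 = 1, hash=126+1 mod 251 = 127
Option D: s[3]='i'->'c', delta=(3-9)*13^0 mod 251 = 245, hash=126+245 mod 251 = 120 <-- target
Option E: s[0]='g'->'a', delta=(1-7)*13^3 mod 251 = 121, hash=126+121 mod 251 = 247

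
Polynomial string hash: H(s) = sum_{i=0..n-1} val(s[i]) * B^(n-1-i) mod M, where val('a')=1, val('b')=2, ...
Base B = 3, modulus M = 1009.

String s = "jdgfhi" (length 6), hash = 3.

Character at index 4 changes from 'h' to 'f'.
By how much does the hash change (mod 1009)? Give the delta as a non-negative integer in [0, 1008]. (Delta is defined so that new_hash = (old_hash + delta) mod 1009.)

Answer: 1003

Derivation:
Delta formula: (val(new) - val(old)) * B^(n-1-k) mod M
  val('f') - val('h') = 6 - 8 = -2
  B^(n-1-k) = 3^1 mod 1009 = 3
  Delta = -2 * 3 mod 1009 = 1003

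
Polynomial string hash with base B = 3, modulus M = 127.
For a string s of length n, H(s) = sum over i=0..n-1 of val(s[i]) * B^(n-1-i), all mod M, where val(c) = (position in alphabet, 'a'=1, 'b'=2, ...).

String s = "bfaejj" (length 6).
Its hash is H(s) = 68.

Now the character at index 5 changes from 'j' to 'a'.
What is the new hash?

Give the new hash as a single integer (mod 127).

Answer: 59

Derivation:
val('j') = 10, val('a') = 1
Position k = 5, exponent = n-1-k = 0
B^0 mod M = 3^0 mod 127 = 1
Delta = (1 - 10) * 1 mod 127 = 118
New hash = (68 + 118) mod 127 = 59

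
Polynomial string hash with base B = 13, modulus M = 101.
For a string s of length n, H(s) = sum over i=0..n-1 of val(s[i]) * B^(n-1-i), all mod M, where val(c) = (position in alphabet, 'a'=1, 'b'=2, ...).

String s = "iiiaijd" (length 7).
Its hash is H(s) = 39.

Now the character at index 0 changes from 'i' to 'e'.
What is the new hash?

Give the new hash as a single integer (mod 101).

val('i') = 9, val('e') = 5
Position k = 0, exponent = n-1-k = 6
B^6 mod M = 13^6 mod 101 = 19
Delta = (5 - 9) * 19 mod 101 = 25
New hash = (39 + 25) mod 101 = 64

Answer: 64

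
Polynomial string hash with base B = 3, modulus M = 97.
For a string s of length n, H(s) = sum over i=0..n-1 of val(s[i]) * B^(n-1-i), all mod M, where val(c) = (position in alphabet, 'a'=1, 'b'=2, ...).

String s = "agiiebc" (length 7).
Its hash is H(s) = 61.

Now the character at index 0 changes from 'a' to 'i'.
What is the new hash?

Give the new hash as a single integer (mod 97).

val('a') = 1, val('i') = 9
Position k = 0, exponent = n-1-k = 6
B^6 mod M = 3^6 mod 97 = 50
Delta = (9 - 1) * 50 mod 97 = 12
New hash = (61 + 12) mod 97 = 73

Answer: 73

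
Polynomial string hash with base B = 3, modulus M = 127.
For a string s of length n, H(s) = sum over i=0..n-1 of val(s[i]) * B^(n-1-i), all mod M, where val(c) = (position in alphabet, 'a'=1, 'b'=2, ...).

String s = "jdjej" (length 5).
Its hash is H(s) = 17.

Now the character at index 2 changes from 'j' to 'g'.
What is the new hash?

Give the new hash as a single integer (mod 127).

val('j') = 10, val('g') = 7
Position k = 2, exponent = n-1-k = 2
B^2 mod M = 3^2 mod 127 = 9
Delta = (7 - 10) * 9 mod 127 = 100
New hash = (17 + 100) mod 127 = 117

Answer: 117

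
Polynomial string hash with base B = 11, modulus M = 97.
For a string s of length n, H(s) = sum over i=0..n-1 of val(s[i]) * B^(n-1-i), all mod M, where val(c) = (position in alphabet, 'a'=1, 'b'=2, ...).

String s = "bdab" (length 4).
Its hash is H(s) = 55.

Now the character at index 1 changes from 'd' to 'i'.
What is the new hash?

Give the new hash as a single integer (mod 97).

val('d') = 4, val('i') = 9
Position k = 1, exponent = n-1-k = 2
B^2 mod M = 11^2 mod 97 = 24
Delta = (9 - 4) * 24 mod 97 = 23
New hash = (55 + 23) mod 97 = 78

Answer: 78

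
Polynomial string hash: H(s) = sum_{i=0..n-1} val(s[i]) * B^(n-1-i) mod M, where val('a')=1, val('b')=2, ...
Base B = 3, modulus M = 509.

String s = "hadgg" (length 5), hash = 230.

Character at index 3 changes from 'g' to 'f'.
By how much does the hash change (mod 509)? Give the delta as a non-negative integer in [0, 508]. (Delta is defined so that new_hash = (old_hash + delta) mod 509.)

Answer: 506

Derivation:
Delta formula: (val(new) - val(old)) * B^(n-1-k) mod M
  val('f') - val('g') = 6 - 7 = -1
  B^(n-1-k) = 3^1 mod 509 = 3
  Delta = -1 * 3 mod 509 = 506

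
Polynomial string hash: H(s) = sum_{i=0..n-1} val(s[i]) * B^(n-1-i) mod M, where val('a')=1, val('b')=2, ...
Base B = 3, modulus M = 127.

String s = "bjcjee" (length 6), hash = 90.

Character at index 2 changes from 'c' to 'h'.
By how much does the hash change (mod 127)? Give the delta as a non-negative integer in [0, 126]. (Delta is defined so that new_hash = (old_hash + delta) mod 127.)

Answer: 8

Derivation:
Delta formula: (val(new) - val(old)) * B^(n-1-k) mod M
  val('h') - val('c') = 8 - 3 = 5
  B^(n-1-k) = 3^3 mod 127 = 27
  Delta = 5 * 27 mod 127 = 8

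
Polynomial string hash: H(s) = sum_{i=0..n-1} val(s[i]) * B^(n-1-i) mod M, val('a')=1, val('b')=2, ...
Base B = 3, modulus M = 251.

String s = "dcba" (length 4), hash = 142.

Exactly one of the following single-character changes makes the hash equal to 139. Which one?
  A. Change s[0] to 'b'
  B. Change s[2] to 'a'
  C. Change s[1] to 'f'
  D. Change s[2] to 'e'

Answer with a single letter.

Option A: s[0]='d'->'b', delta=(2-4)*3^3 mod 251 = 197, hash=142+197 mod 251 = 88
Option B: s[2]='b'->'a', delta=(1-2)*3^1 mod 251 = 248, hash=142+248 mod 251 = 139 <-- target
Option C: s[1]='c'->'f', delta=(6-3)*3^2 mod 251 = 27, hash=142+27 mod 251 = 169
Option D: s[2]='b'->'e', delta=(5-2)*3^1 mod 251 = 9, hash=142+9 mod 251 = 151

Answer: B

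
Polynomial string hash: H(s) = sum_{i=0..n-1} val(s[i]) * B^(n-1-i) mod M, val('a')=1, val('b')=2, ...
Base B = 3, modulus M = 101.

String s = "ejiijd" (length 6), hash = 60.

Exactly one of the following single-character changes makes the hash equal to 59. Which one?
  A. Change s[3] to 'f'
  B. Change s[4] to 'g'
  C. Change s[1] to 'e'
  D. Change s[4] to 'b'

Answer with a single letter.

Answer: C

Derivation:
Option A: s[3]='i'->'f', delta=(6-9)*3^2 mod 101 = 74, hash=60+74 mod 101 = 33
Option B: s[4]='j'->'g', delta=(7-10)*3^1 mod 101 = 92, hash=60+92 mod 101 = 51
Option C: s[1]='j'->'e', delta=(5-10)*3^4 mod 101 = 100, hash=60+100 mod 101 = 59 <-- target
Option D: s[4]='j'->'b', delta=(2-10)*3^1 mod 101 = 77, hash=60+77 mod 101 = 36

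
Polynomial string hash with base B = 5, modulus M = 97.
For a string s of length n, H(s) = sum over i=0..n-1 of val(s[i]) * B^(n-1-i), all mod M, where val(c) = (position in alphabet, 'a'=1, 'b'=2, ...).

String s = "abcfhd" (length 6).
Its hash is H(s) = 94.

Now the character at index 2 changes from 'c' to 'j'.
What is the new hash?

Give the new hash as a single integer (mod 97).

val('c') = 3, val('j') = 10
Position k = 2, exponent = n-1-k = 3
B^3 mod M = 5^3 mod 97 = 28
Delta = (10 - 3) * 28 mod 97 = 2
New hash = (94 + 2) mod 97 = 96

Answer: 96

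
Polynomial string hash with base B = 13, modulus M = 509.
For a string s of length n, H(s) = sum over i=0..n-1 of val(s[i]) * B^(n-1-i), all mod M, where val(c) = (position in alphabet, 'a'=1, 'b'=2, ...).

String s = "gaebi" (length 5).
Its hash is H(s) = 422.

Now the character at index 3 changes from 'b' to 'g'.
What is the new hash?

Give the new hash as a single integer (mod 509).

val('b') = 2, val('g') = 7
Position k = 3, exponent = n-1-k = 1
B^1 mod M = 13^1 mod 509 = 13
Delta = (7 - 2) * 13 mod 509 = 65
New hash = (422 + 65) mod 509 = 487

Answer: 487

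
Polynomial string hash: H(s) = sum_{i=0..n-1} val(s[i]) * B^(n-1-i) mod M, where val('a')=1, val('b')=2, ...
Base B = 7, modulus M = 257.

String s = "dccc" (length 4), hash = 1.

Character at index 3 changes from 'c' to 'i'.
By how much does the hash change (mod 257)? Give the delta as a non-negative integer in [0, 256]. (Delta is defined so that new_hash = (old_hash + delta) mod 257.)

Answer: 6

Derivation:
Delta formula: (val(new) - val(old)) * B^(n-1-k) mod M
  val('i') - val('c') = 9 - 3 = 6
  B^(n-1-k) = 7^0 mod 257 = 1
  Delta = 6 * 1 mod 257 = 6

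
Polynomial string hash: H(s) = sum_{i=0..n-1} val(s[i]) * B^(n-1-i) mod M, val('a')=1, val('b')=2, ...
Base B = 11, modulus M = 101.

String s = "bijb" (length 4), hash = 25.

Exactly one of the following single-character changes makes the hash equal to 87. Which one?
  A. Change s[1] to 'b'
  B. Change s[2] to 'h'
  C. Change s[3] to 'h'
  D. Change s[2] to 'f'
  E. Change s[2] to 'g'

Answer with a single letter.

Option A: s[1]='i'->'b', delta=(2-9)*11^2 mod 101 = 62, hash=25+62 mod 101 = 87 <-- target
Option B: s[2]='j'->'h', delta=(8-10)*11^1 mod 101 = 79, hash=25+79 mod 101 = 3
Option C: s[3]='b'->'h', delta=(8-2)*11^0 mod 101 = 6, hash=25+6 mod 101 = 31
Option D: s[2]='j'->'f', delta=(6-10)*11^1 mod 101 = 57, hash=25+57 mod 101 = 82
Option E: s[2]='j'->'g', delta=(7-10)*11^1 mod 101 = 68, hash=25+68 mod 101 = 93

Answer: A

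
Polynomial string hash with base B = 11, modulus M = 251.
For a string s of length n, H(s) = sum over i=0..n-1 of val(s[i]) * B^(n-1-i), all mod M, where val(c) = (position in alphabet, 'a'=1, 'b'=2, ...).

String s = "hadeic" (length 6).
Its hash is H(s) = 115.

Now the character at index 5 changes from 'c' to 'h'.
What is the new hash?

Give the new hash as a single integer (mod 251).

val('c') = 3, val('h') = 8
Position k = 5, exponent = n-1-k = 0
B^0 mod M = 11^0 mod 251 = 1
Delta = (8 - 3) * 1 mod 251 = 5
New hash = (115 + 5) mod 251 = 120

Answer: 120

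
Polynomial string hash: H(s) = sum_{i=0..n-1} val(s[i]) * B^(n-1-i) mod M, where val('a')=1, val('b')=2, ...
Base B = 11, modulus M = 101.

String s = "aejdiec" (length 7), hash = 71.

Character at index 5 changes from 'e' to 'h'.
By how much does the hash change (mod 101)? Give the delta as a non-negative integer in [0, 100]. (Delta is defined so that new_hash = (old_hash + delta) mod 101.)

Answer: 33

Derivation:
Delta formula: (val(new) - val(old)) * B^(n-1-k) mod M
  val('h') - val('e') = 8 - 5 = 3
  B^(n-1-k) = 11^1 mod 101 = 11
  Delta = 3 * 11 mod 101 = 33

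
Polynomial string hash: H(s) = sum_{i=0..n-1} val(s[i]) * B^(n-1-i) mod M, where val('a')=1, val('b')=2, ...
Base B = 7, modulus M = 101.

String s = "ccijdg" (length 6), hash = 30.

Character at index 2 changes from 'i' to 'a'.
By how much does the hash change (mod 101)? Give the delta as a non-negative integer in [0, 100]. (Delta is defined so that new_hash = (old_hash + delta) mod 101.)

Delta formula: (val(new) - val(old)) * B^(n-1-k) mod M
  val('a') - val('i') = 1 - 9 = -8
  B^(n-1-k) = 7^3 mod 101 = 40
  Delta = -8 * 40 mod 101 = 84

Answer: 84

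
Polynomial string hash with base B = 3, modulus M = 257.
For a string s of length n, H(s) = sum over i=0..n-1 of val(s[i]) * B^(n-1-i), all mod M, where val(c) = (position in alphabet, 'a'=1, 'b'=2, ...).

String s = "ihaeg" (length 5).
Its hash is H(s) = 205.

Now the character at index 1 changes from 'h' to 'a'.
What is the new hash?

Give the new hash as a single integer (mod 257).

val('h') = 8, val('a') = 1
Position k = 1, exponent = n-1-k = 3
B^3 mod M = 3^3 mod 257 = 27
Delta = (1 - 8) * 27 mod 257 = 68
New hash = (205 + 68) mod 257 = 16

Answer: 16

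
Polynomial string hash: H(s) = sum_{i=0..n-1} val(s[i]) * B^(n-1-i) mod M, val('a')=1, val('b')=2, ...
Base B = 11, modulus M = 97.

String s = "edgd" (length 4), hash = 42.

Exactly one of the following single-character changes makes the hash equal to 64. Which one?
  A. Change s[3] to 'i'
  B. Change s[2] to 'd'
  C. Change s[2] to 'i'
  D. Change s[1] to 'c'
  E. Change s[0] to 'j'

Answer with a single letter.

Answer: C

Derivation:
Option A: s[3]='d'->'i', delta=(9-4)*11^0 mod 97 = 5, hash=42+5 mod 97 = 47
Option B: s[2]='g'->'d', delta=(4-7)*11^1 mod 97 = 64, hash=42+64 mod 97 = 9
Option C: s[2]='g'->'i', delta=(9-7)*11^1 mod 97 = 22, hash=42+22 mod 97 = 64 <-- target
Option D: s[1]='d'->'c', delta=(3-4)*11^2 mod 97 = 73, hash=42+73 mod 97 = 18
Option E: s[0]='e'->'j', delta=(10-5)*11^3 mod 97 = 59, hash=42+59 mod 97 = 4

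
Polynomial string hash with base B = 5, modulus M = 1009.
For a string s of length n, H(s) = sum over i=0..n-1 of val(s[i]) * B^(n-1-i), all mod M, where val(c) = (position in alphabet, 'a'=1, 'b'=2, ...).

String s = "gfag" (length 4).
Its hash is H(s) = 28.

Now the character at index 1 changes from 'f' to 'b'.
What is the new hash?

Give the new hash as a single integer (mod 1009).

val('f') = 6, val('b') = 2
Position k = 1, exponent = n-1-k = 2
B^2 mod M = 5^2 mod 1009 = 25
Delta = (2 - 6) * 25 mod 1009 = 909
New hash = (28 + 909) mod 1009 = 937

Answer: 937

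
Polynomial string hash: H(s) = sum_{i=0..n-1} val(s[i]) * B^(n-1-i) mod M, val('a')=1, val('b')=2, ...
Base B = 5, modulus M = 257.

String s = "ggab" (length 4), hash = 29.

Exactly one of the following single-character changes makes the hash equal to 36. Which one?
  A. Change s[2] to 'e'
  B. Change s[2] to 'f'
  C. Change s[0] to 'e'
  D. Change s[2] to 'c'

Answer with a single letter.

Option A: s[2]='a'->'e', delta=(5-1)*5^1 mod 257 = 20, hash=29+20 mod 257 = 49
Option B: s[2]='a'->'f', delta=(6-1)*5^1 mod 257 = 25, hash=29+25 mod 257 = 54
Option C: s[0]='g'->'e', delta=(5-7)*5^3 mod 257 = 7, hash=29+7 mod 257 = 36 <-- target
Option D: s[2]='a'->'c', delta=(3-1)*5^1 mod 257 = 10, hash=29+10 mod 257 = 39

Answer: C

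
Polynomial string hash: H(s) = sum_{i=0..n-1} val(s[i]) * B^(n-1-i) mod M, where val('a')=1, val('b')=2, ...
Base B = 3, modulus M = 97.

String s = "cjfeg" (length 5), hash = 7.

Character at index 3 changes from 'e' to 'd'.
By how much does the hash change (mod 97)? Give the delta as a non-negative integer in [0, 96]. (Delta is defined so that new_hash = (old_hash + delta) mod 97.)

Answer: 94

Derivation:
Delta formula: (val(new) - val(old)) * B^(n-1-k) mod M
  val('d') - val('e') = 4 - 5 = -1
  B^(n-1-k) = 3^1 mod 97 = 3
  Delta = -1 * 3 mod 97 = 94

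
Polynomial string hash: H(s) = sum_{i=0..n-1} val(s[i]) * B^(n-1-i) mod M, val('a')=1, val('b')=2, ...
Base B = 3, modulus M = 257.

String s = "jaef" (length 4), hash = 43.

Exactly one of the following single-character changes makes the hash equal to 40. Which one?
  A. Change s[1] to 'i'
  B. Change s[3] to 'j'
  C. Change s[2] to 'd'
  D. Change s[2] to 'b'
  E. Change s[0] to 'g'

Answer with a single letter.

Option A: s[1]='a'->'i', delta=(9-1)*3^2 mod 257 = 72, hash=43+72 mod 257 = 115
Option B: s[3]='f'->'j', delta=(10-6)*3^0 mod 257 = 4, hash=43+4 mod 257 = 47
Option C: s[2]='e'->'d', delta=(4-5)*3^1 mod 257 = 254, hash=43+254 mod 257 = 40 <-- target
Option D: s[2]='e'->'b', delta=(2-5)*3^1 mod 257 = 248, hash=43+248 mod 257 = 34
Option E: s[0]='j'->'g', delta=(7-10)*3^3 mod 257 = 176, hash=43+176 mod 257 = 219

Answer: C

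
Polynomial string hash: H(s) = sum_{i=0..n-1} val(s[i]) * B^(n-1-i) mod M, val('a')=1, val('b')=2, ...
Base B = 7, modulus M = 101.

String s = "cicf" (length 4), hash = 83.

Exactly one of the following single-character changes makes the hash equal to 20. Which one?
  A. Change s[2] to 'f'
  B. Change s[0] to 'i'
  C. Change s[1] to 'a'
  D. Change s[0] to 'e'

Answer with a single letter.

Option A: s[2]='c'->'f', delta=(6-3)*7^1 mod 101 = 21, hash=83+21 mod 101 = 3
Option B: s[0]='c'->'i', delta=(9-3)*7^3 mod 101 = 38, hash=83+38 mod 101 = 20 <-- target
Option C: s[1]='i'->'a', delta=(1-9)*7^2 mod 101 = 12, hash=83+12 mod 101 = 95
Option D: s[0]='c'->'e', delta=(5-3)*7^3 mod 101 = 80, hash=83+80 mod 101 = 62

Answer: B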